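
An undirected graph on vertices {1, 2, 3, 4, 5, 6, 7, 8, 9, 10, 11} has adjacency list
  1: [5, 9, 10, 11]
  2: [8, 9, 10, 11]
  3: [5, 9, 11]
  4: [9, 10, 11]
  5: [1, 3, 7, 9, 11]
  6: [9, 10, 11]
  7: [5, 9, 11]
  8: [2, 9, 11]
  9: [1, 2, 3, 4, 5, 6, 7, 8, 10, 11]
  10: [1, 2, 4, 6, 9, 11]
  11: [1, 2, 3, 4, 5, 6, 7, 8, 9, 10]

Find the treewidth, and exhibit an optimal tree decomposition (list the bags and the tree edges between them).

Every bag has size at most 4, so the width is 4 − 1 = 3 and tw(G) ≤ 3. Conversely, {3, 5, 9, 11} is a clique of size 4, and the vertices of any clique must share a bag in every tree decomposition; so some bag has ≥ 4 vertices and tw(G) ≥ 3. Therefore the treewidth is 3.

Treewidth 3.
One such decomposition:
Bags: B1 = {1, 5, 9, 11}  B2 = {5, 7, 9, 11}  B3 = {1, 9, 10, 11}  B4 = {2, 9, 10, 11}  B5 = {2, 8, 9, 11}  B6 = {6, 9, 10, 11}  B7 = {4, 9, 10, 11}  B8 = {3, 5, 9, 11}
Tree: B1–B2, B1–B3, B3–B4, B4–B5, B4–B6, B4–B7, B2–B8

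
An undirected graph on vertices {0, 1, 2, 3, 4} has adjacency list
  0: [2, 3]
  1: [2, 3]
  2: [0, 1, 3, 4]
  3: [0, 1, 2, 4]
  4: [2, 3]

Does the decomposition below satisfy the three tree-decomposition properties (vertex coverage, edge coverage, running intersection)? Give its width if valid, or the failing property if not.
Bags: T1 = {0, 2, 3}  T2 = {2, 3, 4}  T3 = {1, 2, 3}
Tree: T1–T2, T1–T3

Every vertex of G appears in some bag (union = {0, 1, 2, 3, 4}); every edge is covered by a bag; and for each vertex v the set of bags containing v is connected in the bag tree. The decomposition is therefore valid. The largest bag has 3 vertices, so the width is 2.

Yes; width 2.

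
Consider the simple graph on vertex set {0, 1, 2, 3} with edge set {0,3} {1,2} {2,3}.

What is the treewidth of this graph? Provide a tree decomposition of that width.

Every bag has size at most 2, so the width is 2 − 1 = 1 and tw(G) ≤ 1. Any graph with an edge has treewidth ≥ 1, and G has the edge 3–0. The upper and lower bounds meet at 1, so that is the treewidth.

Treewidth 1.
One such decomposition:
Bags: B1 = {0, 3}  B2 = {2, 3}  B3 = {1, 2}
Tree: B1–B2, B2–B3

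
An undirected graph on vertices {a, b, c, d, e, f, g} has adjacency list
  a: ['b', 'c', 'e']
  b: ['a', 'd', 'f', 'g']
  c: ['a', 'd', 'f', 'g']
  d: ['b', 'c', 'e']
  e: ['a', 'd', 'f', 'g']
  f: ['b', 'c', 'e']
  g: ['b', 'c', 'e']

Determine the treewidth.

3

A width-3 tree decomposition is:
Bags: B1 = {b, c, e, g}  B2 = {b, c, e, f}  B3 = {b, c, d, e}  B4 = {a, b, c, e}
Tree: B1–B2, B2–B3, B3–B4
Every bag has size at most 4, so the width is 4 − 1 = 3 and tw(G) ≤ 3. For the lower bound: the 4 vertex sets {e,g}, {c,f}, {b}, {d} are disjoint, each induces a connected subgraph, and every pair is joined by at least one edge of G. Contracting each set to a single vertex therefore yields K_{4} as a minor, and since treewidth is minor-monotone, tw(G) ≥ tw(K_{4}) = 3. Therefore the treewidth is 3.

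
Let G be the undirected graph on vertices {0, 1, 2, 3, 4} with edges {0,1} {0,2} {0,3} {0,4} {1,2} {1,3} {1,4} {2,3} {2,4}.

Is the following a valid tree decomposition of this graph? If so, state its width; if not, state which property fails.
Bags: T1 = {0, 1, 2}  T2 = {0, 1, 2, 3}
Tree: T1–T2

A tree decomposition must satisfy three properties: every vertex lies in some bag; for every edge, both endpoints lie together in some bag; and for every vertex, the bags containing it form a connected subtree. Here vertex 4 appears in no bag, so the decomposition is invalid.

No — vertex 4 appears in no bag.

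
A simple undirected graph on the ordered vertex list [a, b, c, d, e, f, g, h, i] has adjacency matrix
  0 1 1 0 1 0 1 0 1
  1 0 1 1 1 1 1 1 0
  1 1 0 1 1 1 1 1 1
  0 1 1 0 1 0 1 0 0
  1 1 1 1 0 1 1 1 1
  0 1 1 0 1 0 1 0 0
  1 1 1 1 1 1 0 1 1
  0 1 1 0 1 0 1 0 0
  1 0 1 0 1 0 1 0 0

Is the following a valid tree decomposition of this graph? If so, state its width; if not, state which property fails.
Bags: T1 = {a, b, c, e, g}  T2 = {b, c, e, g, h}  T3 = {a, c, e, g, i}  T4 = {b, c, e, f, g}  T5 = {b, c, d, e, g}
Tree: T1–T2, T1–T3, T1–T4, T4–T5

Yes; width 4.

Every vertex of G appears in some bag (union = {a, b, c, d, e, f, g, h, i}); every edge is covered by a bag; and for each vertex v the set of bags containing v is connected in the bag tree. The decomposition is therefore valid. The largest bag has 5 vertices, so the width is 4.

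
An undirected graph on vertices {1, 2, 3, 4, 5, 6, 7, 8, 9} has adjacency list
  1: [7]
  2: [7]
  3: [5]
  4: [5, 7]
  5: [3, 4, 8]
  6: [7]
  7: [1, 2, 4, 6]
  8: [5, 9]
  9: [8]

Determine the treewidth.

1

A width-1 tree decomposition is:
Bags: B1 = {6, 7}  B2 = {1, 7}  B3 = {4, 7}  B4 = {4, 5}  B5 = {3, 5}  B6 = {5, 8}  B7 = {8, 9}  B8 = {2, 7}
Tree: B1–B2, B2–B3, B3–B4, B4–B5, B4–B6, B6–B7, B2–B8
Each bag holds 2 vertices, so the decomposition has width 1, which upper-bounds the treewidth. Since G has at least one edge (e.g. 6–7), it is not an edgeless graph, so tw(G) ≥ 1. Hence tw(G) = 1 exactly.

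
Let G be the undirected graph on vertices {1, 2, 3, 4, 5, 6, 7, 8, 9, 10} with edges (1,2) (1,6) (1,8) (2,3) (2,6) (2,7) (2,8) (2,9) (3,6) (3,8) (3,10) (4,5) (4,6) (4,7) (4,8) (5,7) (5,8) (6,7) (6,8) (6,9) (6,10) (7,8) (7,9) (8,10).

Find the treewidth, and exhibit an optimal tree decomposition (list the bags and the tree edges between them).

Treewidth 3.
One such decomposition:
Bags: B1 = {1, 2, 6, 8}  B2 = {2, 6, 7, 8}  B3 = {2, 6, 7, 9}  B4 = {2, 3, 6, 8}  B5 = {4, 6, 7, 8}  B6 = {4, 5, 7, 8}  B7 = {3, 6, 8, 10}
Tree: B1–B2, B2–B3, B2–B4, B2–B5, B5–B6, B4–B7

Each bag holds 4 vertices, so the decomposition has width 3, which upper-bounds the treewidth. Conversely, {4, 5, 7, 8} is a clique of size 4, and the vertices of any clique must share a bag in every tree decomposition; so some bag has ≥ 4 vertices and tw(G) ≥ 3. Hence tw(G) = 3 exactly.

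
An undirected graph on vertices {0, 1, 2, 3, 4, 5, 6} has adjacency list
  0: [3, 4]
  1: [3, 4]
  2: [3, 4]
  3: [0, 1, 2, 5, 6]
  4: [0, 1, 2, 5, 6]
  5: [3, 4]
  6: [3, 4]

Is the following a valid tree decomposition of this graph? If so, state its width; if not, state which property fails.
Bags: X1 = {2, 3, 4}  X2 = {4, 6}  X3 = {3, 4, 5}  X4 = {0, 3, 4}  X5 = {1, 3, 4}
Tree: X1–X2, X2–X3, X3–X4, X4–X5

A tree decomposition must satisfy three properties: every vertex lies in some bag; for every edge, both endpoints lie together in some bag; and for every vertex, the bags containing it form a connected subtree. Here edge (3,6) lies in no bag, so the decomposition is invalid.

No — edge (3,6) lies in no bag.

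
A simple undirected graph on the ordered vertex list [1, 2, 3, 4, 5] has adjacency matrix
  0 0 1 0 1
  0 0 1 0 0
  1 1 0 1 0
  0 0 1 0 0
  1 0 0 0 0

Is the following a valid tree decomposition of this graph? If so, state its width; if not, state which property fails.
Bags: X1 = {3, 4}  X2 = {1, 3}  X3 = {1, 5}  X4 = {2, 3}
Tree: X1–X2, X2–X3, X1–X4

Yes; width 1.

Vertex coverage: the bags together contain {1, 2, 3, 4, 5}, the full vertex set. Edge coverage: each edge of G has both endpoints in at least one bag. Running intersection: for every vertex, the bags containing it form a connected subtree. All three properties hold, so this is a valid tree decomposition of width max|bag| − 1 = 1, and hence tw(G) ≤ 1.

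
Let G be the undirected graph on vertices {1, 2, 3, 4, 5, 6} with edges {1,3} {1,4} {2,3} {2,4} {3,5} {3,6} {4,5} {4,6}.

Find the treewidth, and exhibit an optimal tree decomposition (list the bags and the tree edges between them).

Each bag holds 3 vertices, so the decomposition has width 2, which upper-bounds the treewidth. The edges 4–1–3–5–4 form a cycle, so G is not a tree and its treewidth is at least 2. Therefore the treewidth is 2.

Treewidth 2.
One optimal decomposition is:
Bags: B1 = {1, 3, 4}  B2 = {3, 4, 5}  B3 = {2, 3, 4}  B4 = {3, 4, 6}
Tree: B1–B2, B2–B3, B3–B4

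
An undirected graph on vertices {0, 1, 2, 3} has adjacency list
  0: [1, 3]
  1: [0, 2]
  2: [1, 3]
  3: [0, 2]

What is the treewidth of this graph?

A width-2 tree decomposition is:
Bags: B1 = {0, 1, 2}  B2 = {0, 2, 3}
Tree: B1–B2
The largest bag has 3 vertices, giving width 2; this decomposition certifies tw(G) ≤ 2. For the lower bound, G contains the cycle 2–1–0–3–2, so G is not a forest; only forests have treewidth ≤ 1, hence tw(G) ≥ 2. Combining the bounds, tw(G) = 2.

2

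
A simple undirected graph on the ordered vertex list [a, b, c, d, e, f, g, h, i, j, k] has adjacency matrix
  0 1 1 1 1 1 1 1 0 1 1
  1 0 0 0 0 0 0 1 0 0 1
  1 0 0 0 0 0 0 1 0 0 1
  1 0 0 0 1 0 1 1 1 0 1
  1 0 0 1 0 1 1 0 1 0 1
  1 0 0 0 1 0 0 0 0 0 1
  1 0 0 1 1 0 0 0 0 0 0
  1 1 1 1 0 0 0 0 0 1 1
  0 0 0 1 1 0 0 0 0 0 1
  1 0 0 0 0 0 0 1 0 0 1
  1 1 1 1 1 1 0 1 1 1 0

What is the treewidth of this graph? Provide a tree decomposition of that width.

Each bag holds 4 vertices, so the decomposition has width 3, which upper-bounds the treewidth. For the lower bound, the 4 vertices {a, d, e, g} are pairwise adjacent, and any tree decomposition puts a clique entirely inside one bag — forcing width ≥ 3. The upper and lower bounds meet at 3, so that is the treewidth.

Treewidth 3.
Bags: B1 = {a, h, j, k}  B2 = {a, c, h, k}  B3 = {a, d, h, k}  B4 = {a, b, h, k}  B5 = {a, d, e, k}  B6 = {a, e, f, k}  B7 = {a, d, e, g}  B8 = {d, e, i, k}
Tree: B1–B2, B1–B3, B1–B4, B3–B5, B5–B6, B5–B7, B5–B8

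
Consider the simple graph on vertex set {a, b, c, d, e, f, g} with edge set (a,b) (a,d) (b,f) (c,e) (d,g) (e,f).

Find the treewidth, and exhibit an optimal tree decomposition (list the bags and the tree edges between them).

Treewidth 1.
One optimal decomposition is:
Bags: B1 = {c, e}  B2 = {e, f}  B3 = {b, f}  B4 = {a, b}  B5 = {a, d}  B6 = {d, g}
Tree: B1–B2, B2–B3, B3–B4, B4–B5, B5–B6

The largest bag has 2 vertices, giving width 1; this decomposition certifies tw(G) ≤ 1. Any graph with an edge has treewidth ≥ 1, and G has the edge c–e. Hence tw(G) = 1 exactly.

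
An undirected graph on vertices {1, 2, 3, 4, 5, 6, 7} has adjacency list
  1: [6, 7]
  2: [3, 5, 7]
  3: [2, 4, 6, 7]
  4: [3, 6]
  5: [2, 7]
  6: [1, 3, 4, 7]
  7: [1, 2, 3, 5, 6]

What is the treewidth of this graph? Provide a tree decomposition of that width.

Every bag has size at most 3, so the width is 3 − 1 = 2 and tw(G) ≤ 2. Conversely, {3, 4, 6} is a clique of size 3, and the vertices of any clique must share a bag in every tree decomposition; so some bag has ≥ 3 vertices and tw(G) ≥ 2. The upper and lower bounds meet at 2, so that is the treewidth.

Treewidth 2.
Bags: B1 = {1, 6, 7}  B2 = {3, 6, 7}  B3 = {2, 3, 7}  B4 = {3, 4, 6}  B5 = {2, 5, 7}
Tree: B1–B2, B2–B3, B2–B4, B3–B5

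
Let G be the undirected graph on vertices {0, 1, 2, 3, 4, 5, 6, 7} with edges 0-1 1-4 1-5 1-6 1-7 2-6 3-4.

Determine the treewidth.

1

A width-1 tree decomposition is:
Bags: B1 = {1, 6}  B2 = {1, 4}  B3 = {3, 4}  B4 = {0, 1}  B5 = {1, 5}  B6 = {1, 7}  B7 = {2, 6}
Tree: B1–B2, B2–B3, B1–B4, B1–B5, B5–B6, B1–B7
Each bag holds 2 vertices, so the decomposition has width 1, which upper-bounds the treewidth. Since G has at least one edge (e.g. 6–1), it is not an edgeless graph, so tw(G) ≥ 1. Therefore the treewidth is 1.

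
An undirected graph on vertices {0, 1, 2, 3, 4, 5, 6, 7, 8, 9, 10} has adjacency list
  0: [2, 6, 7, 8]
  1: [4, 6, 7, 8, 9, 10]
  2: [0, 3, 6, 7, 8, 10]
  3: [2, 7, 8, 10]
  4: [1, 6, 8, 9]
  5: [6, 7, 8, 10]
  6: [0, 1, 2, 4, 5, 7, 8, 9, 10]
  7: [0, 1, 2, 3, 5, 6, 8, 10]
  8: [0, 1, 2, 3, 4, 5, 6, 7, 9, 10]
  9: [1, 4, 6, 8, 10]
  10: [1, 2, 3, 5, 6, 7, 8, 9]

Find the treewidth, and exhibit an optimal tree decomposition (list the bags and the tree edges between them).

Every bag has size at most 5, so the width is 5 − 1 = 4 and tw(G) ≤ 4. For the lower bound, the 5 vertices {2, 3, 7, 8, 10} are pairwise adjacent, and any tree decomposition puts a clique entirely inside one bag — forcing width ≥ 4. Combining the bounds, tw(G) = 4.

Treewidth 4.
One optimal decomposition is:
Bags: B1 = {1, 6, 7, 8, 10}  B2 = {1, 6, 8, 9, 10}  B3 = {1, 4, 6, 8, 9}  B4 = {5, 6, 7, 8, 10}  B5 = {2, 6, 7, 8, 10}  B6 = {2, 3, 7, 8, 10}  B7 = {0, 2, 6, 7, 8}
Tree: B1–B2, B2–B3, B1–B4, B1–B5, B5–B6, B5–B7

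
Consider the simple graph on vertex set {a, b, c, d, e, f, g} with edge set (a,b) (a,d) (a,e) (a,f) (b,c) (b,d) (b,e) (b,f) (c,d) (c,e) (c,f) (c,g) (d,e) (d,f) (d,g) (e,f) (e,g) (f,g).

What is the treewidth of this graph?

A width-4 tree decomposition is:
Bags: B1 = {c, d, e, f, g}  B2 = {b, c, d, e, f}  B3 = {a, b, d, e, f}
Tree: B1–B2, B2–B3
Every bag has size at most 5, so the width is 5 − 1 = 4 and tw(G) ≤ 4. On the other hand G contains the 5-clique {c, d, e, f, g}. A clique must lie in a single bag of any decomposition, so no decomposition can have width below 4. Therefore the treewidth is 4.

4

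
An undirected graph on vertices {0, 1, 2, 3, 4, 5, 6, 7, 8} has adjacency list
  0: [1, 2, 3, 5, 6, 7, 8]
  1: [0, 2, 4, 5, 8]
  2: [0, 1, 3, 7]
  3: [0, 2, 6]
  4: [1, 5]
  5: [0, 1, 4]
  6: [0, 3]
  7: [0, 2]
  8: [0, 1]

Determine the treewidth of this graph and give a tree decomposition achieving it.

The largest bag has 3 vertices, giving width 2; this decomposition certifies tw(G) ≤ 2. On the other hand G contains the 3-clique {0, 1, 8}. A clique must lie in a single bag of any decomposition, so no decomposition can have width below 2. Hence tw(G) = 2 exactly.

Treewidth 2.
One such decomposition:
Bags: B1 = {0, 1, 2}  B2 = {0, 2, 7}  B3 = {0, 1, 8}  B4 = {0, 1, 5}  B5 = {1, 4, 5}  B6 = {0, 2, 3}  B7 = {0, 3, 6}
Tree: B1–B2, B1–B3, B3–B4, B4–B5, B2–B6, B6–B7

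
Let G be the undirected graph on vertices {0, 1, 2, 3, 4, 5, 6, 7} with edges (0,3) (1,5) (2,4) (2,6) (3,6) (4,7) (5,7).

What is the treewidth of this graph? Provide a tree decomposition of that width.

Treewidth 1.
One optimal decomposition is:
Bags: B1 = {0, 3}  B2 = {3, 6}  B3 = {2, 6}  B4 = {2, 4}  B5 = {4, 7}  B6 = {5, 7}  B7 = {1, 5}
Tree: B1–B2, B2–B3, B3–B4, B4–B5, B5–B6, B6–B7

Each bag holds 2 vertices, so the decomposition has width 1, which upper-bounds the treewidth. Any graph with an edge has treewidth ≥ 1, and G has the edge 0–3. The upper and lower bounds meet at 1, so that is the treewidth.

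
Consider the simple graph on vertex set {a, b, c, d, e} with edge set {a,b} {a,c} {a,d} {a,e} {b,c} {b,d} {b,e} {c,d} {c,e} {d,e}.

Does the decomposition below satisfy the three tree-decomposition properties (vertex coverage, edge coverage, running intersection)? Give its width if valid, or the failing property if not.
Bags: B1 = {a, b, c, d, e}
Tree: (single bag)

Yes; width 4.

Every vertex of G appears in some bag (union = {a, b, c, d, e}); every edge is covered by a bag; and for each vertex v the set of bags containing v is connected in the bag tree. The decomposition is therefore valid. The largest bag has 5 vertices, so the width is 4.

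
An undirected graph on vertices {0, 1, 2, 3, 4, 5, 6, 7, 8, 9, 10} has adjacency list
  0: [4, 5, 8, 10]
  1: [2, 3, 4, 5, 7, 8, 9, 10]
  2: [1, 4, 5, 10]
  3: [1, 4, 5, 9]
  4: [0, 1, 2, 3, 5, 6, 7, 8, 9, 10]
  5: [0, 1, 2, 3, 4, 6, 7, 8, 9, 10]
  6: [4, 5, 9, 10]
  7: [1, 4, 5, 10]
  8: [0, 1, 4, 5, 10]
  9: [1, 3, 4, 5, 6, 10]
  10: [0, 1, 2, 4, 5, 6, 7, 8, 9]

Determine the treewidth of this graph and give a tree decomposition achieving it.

Treewidth 4.
One optimal decomposition is:
Bags: B1 = {1, 4, 5, 8, 10}  B2 = {1, 4, 5, 9, 10}  B3 = {1, 3, 4, 5, 9}  B4 = {1, 4, 5, 7, 10}  B5 = {0, 4, 5, 8, 10}  B6 = {4, 5, 6, 9, 10}  B7 = {1, 2, 4, 5, 10}
Tree: B1–B2, B2–B3, B1–B4, B1–B5, B2–B6, B4–B7

Every bag has size at most 5, so the width is 5 − 1 = 4 and tw(G) ≤ 4. On the other hand G contains the 5-clique {0, 4, 5, 8, 10}. A clique must lie in a single bag of any decomposition, so no decomposition can have width below 4. The upper and lower bounds meet at 4, so that is the treewidth.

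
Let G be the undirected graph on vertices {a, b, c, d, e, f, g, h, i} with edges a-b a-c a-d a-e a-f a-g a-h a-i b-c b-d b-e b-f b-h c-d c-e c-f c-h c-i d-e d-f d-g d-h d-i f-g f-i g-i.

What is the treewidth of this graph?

A width-4 tree decomposition is:
Bags: B1 = {a, b, c, d, f}  B2 = {a, b, c, d, h}  B3 = {a, c, d, f, i}  B4 = {a, d, f, g, i}  B5 = {a, b, c, d, e}
Tree: B1–B2, B1–B3, B3–B4, B2–B5
Every bag has size at most 5, so the width is 5 − 1 = 4 and tw(G) ≤ 4. On the other hand G contains the 5-clique {a, d, f, g, i}. A clique must lie in a single bag of any decomposition, so no decomposition can have width below 4. The upper and lower bounds meet at 4, so that is the treewidth.

4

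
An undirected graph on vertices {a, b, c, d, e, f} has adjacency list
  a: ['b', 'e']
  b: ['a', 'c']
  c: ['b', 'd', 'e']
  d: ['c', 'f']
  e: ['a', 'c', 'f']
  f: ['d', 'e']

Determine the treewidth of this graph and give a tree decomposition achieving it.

Each bag holds 3 vertices, so the decomposition has width 2, which upper-bounds the treewidth. The edges a–b–c–e–a form a cycle, so G is not a tree and its treewidth is at least 2. Therefore the treewidth is 2.

Treewidth 2.
One such decomposition:
Bags: B1 = {a, b, e}  B2 = {b, c, e}  B3 = {c, e, f}  B4 = {c, d, f}
Tree: B1–B2, B2–B3, B3–B4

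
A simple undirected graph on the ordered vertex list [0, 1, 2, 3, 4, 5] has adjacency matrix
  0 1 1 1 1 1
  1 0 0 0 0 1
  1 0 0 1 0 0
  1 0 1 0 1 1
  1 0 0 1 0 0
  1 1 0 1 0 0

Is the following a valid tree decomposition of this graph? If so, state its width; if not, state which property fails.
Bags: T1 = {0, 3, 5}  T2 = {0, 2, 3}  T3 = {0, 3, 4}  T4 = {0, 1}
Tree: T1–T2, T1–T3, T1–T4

A tree decomposition must satisfy three properties: every vertex lies in some bag; for every edge, both endpoints lie together in some bag; and for every vertex, the bags containing it form a connected subtree. Here edge (5,1) lies in no bag, so the decomposition is invalid.

No — edge (5,1) lies in no bag.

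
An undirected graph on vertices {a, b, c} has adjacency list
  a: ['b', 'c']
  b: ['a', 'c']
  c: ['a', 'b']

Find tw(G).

A width-2 tree decomposition is:
Bags: B1 = {a, b, c}
Tree: (single bag)
With just one bag of size 3, the width is 3 − 1 = 2, so tw(G) ≤ 2. On the other hand G contains the 3-clique {a, b, c}. A clique must lie in a single bag of any decomposition, so no decomposition can have width below 2. Hence tw(G) = 2 exactly.

2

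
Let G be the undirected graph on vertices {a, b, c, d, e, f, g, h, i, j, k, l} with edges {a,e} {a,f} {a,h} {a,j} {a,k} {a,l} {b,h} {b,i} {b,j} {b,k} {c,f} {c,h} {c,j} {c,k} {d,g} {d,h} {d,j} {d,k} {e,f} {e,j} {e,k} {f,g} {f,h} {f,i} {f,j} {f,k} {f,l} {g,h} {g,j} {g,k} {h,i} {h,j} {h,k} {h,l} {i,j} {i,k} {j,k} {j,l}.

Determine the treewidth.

A width-4 tree decomposition is:
Bags: B1 = {f, h, i, j, k}  B2 = {c, f, h, j, k}  B3 = {a, f, h, j, k}  B4 = {a, f, h, j, l}  B5 = {f, g, h, j, k}  B6 = {b, h, i, j, k}  B7 = {d, g, h, j, k}  B8 = {a, e, f, j, k}
Tree: B1–B2, B2–B3, B3–B4, B2–B5, B1–B6, B5–B7, B3–B8
The largest bag has 5 vertices, giving width 4; this decomposition certifies tw(G) ≤ 4. On the other hand G contains the 5-clique {a, e, f, j, k}. A clique must lie in a single bag of any decomposition, so no decomposition can have width below 4. Hence tw(G) = 4 exactly.

4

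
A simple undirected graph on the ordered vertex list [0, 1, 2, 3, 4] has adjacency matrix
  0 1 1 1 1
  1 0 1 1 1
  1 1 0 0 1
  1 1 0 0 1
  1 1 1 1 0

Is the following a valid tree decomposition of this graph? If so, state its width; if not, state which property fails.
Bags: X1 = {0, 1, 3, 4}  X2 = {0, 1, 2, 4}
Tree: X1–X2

Yes; width 3.

Checking the three conditions: (i) the bags cover all of {0, 1, 2, 3, 4}; (ii) for each edge, some bag contains both endpoints; (iii) the bags containing any fixed vertex form a subtree. All hold, so the decomposition is valid with width 4 − 1 = 3.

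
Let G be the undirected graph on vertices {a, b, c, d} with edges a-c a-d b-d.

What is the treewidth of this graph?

1

A width-1 tree decomposition is:
Bags: B1 = {b, d}  B2 = {a, d}  B3 = {a, c}
Tree: B1–B2, B2–B3
The largest bag has 2 vertices, giving width 1; this decomposition certifies tw(G) ≤ 1. G has an edge, so its treewidth is at least 1. The upper and lower bounds meet at 1, so that is the treewidth.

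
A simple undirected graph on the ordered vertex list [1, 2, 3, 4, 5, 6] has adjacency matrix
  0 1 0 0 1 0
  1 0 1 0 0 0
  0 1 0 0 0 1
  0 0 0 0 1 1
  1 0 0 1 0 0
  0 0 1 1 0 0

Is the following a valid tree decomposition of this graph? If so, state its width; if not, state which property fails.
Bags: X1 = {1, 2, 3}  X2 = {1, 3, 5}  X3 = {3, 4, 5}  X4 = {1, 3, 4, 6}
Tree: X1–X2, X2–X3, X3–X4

No — bags containing vertex 1 are not connected in the tree.

A tree decomposition must satisfy three properties: every vertex lies in some bag; for every edge, both endpoints lie together in some bag; and for every vertex, the bags containing it form a connected subtree. Here bags containing vertex 1 are not connected in the tree, so the decomposition is invalid.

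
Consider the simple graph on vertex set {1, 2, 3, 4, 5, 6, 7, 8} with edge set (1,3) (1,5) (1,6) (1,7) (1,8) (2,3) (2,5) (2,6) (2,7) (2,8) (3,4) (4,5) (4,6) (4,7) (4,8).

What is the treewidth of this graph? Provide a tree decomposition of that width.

Every bag has size at most 4, so the width is 4 − 1 = 3 and tw(G) ≤ 3. For the lower bound: the 4 vertex sets {4,8}, {2,3}, {1}, {7} are disjoint, each induces a connected subgraph, and every pair is joined by at least one edge of G. Contracting each set to a single vertex therefore yields K_{4} as a minor, and since treewidth is minor-monotone, tw(G) ≥ tw(K_{4}) = 3. Therefore the treewidth is 3.

Treewidth 3.
One optimal decomposition is:
Bags: B1 = {1, 2, 4, 8}  B2 = {1, 2, 3, 4}  B3 = {1, 2, 4, 7}  B4 = {1, 2, 4, 5}  B5 = {1, 2, 4, 6}
Tree: B1–B2, B2–B3, B3–B4, B4–B5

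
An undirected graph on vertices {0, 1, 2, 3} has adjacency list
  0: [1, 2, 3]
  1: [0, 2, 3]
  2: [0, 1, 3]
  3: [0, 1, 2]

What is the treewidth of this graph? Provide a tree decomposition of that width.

Treewidth 3.
One such decomposition:
Bags: B1 = {0, 1, 2, 3}
Tree: (single bag)

With just one bag of size 4, the width is 4 − 1 = 3, so tw(G) ≤ 3. Conversely, {0, 1, 2, 3} is a clique of size 4, and the vertices of any clique must share a bag in every tree decomposition; so some bag has ≥ 4 vertices and tw(G) ≥ 3. Combining the bounds, tw(G) = 3.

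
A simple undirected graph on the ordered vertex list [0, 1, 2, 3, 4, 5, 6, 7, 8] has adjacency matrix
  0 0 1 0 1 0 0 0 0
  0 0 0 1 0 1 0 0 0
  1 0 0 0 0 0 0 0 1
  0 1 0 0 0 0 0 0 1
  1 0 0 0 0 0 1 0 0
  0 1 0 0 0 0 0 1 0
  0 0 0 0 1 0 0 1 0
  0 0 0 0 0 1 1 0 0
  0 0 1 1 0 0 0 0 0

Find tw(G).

A width-2 tree decomposition is:
Bags: B1 = {1, 5, 7}  B2 = {1, 6, 7}  B3 = {1, 4, 6}  B4 = {0, 1, 4}  B5 = {0, 1, 2}  B6 = {1, 2, 8}  B7 = {1, 3, 8}
Tree: B1–B2, B2–B3, B3–B4, B4–B5, B5–B6, B6–B7
The largest bag has 3 vertices, giving width 2; this decomposition certifies tw(G) ≤ 2. Since 1–5–7–6–4–0–2–8–3–1 is a cycle in G, G is not acyclic. Forests are exactly the graphs of treewidth ≤ 1, so tw(G) ≥ 2. The upper and lower bounds meet at 2, so that is the treewidth.

2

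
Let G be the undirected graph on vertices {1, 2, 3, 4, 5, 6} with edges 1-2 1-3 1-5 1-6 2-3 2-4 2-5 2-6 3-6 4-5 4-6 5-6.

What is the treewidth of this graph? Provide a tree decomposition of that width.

Treewidth 3.
Bags: B1 = {1, 2, 3, 6}  B2 = {1, 2, 5, 6}  B3 = {2, 4, 5, 6}
Tree: B1–B2, B2–B3

The largest bag has 4 vertices, giving width 3; this decomposition certifies tw(G) ≤ 3. For the lower bound, the 4 vertices {1, 2, 3, 6} are pairwise adjacent, and any tree decomposition puts a clique entirely inside one bag — forcing width ≥ 3. Combining the bounds, tw(G) = 3.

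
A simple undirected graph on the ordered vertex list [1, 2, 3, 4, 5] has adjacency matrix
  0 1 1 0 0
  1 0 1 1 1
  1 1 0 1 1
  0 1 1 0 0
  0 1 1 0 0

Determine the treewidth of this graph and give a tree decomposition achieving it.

Every bag has size at most 3, so the width is 3 − 1 = 2 and tw(G) ≤ 2. For the lower bound, the 3 vertices {1, 2, 3} are pairwise adjacent, and any tree decomposition puts a clique entirely inside one bag — forcing width ≥ 2. Combining the bounds, tw(G) = 2.

Treewidth 2.
Bags: B1 = {1, 2, 3}  B2 = {2, 3, 4}  B3 = {2, 3, 5}
Tree: B1–B2, B2–B3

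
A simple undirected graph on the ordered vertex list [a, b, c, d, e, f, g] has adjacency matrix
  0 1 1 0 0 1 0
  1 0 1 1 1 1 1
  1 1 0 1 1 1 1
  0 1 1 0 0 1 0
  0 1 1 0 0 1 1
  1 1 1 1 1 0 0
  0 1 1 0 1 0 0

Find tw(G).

A width-3 tree decomposition is:
Bags: B1 = {b, c, d, f}  B2 = {b, c, e, f}  B3 = {a, b, c, f}  B4 = {b, c, e, g}
Tree: B1–B2, B1–B3, B2–B4
The largest bag has 4 vertices, giving width 3; this decomposition certifies tw(G) ≤ 3. For the lower bound, the 4 vertices {b, c, e, g} are pairwise adjacent, and any tree decomposition puts a clique entirely inside one bag — forcing width ≥ 3. Therefore the treewidth is 3.

3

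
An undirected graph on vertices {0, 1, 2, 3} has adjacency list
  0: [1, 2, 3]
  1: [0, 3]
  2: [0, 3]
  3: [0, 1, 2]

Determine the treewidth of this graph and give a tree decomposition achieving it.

Every bag has size at most 3, so the width is 3 − 1 = 2 and tw(G) ≤ 2. Conversely, {0, 1, 3} is a clique of size 3, and the vertices of any clique must share a bag in every tree decomposition; so some bag has ≥ 3 vertices and tw(G) ≥ 2. Therefore the treewidth is 2.

Treewidth 2.
One such decomposition:
Bags: B1 = {0, 1, 3}  B2 = {0, 2, 3}
Tree: B1–B2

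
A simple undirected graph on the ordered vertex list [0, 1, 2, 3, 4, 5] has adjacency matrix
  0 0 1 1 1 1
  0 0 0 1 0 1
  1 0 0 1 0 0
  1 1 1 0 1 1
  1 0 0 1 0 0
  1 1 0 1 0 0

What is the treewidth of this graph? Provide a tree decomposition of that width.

Every bag has size at most 3, so the width is 3 − 1 = 2 and tw(G) ≤ 2. On the other hand G contains the 3-clique {0, 2, 3}. A clique must lie in a single bag of any decomposition, so no decomposition can have width below 2. The upper and lower bounds meet at 2, so that is the treewidth.

Treewidth 2.
One optimal decomposition is:
Bags: B1 = {0, 2, 3}  B2 = {0, 3, 5}  B3 = {1, 3, 5}  B4 = {0, 3, 4}
Tree: B1–B2, B2–B3, B2–B4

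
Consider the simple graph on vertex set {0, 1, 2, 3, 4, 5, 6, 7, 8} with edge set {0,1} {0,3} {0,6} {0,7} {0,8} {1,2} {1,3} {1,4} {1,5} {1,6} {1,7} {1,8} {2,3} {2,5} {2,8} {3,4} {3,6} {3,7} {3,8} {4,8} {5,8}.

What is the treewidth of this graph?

A width-3 tree decomposition is:
Bags: B1 = {1, 2, 3, 8}  B2 = {0, 1, 3, 8}  B3 = {1, 3, 4, 8}  B4 = {0, 1, 3, 7}  B5 = {0, 1, 3, 6}  B6 = {1, 2, 5, 8}
Tree: B1–B2, B1–B3, B2–B4, B2–B5, B1–B6
Every bag has size at most 4, so the width is 4 − 1 = 3 and tw(G) ≤ 3. For the lower bound, the 4 vertices {0, 1, 3, 8} are pairwise adjacent, and any tree decomposition puts a clique entirely inside one bag — forcing width ≥ 3. Hence tw(G) = 3 exactly.

3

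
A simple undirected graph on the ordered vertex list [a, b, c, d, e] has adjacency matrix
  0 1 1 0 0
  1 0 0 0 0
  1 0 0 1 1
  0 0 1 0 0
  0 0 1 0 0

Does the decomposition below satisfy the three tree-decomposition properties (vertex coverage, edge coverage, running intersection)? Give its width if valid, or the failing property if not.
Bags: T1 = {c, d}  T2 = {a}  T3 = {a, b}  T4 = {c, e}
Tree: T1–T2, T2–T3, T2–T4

No — edge (c,a) lies in no bag.

A tree decomposition must satisfy three properties: every vertex lies in some bag; for every edge, both endpoints lie together in some bag; and for every vertex, the bags containing it form a connected subtree. Here edge (c,a) lies in no bag, so the decomposition is invalid.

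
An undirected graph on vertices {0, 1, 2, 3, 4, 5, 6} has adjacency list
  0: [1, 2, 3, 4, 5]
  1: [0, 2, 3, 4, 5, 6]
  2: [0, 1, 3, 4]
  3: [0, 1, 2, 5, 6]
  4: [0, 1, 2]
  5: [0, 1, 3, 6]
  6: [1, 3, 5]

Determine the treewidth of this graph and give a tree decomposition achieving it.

The largest bag has 4 vertices, giving width 3; this decomposition certifies tw(G) ≤ 3. Conversely, {0, 1, 2, 3} is a clique of size 4, and the vertices of any clique must share a bag in every tree decomposition; so some bag has ≥ 4 vertices and tw(G) ≥ 3. Hence tw(G) = 3 exactly.

Treewidth 3.
One optimal decomposition is:
Bags: B1 = {0, 1, 2, 4}  B2 = {0, 1, 2, 3}  B3 = {0, 1, 3, 5}  B4 = {1, 3, 5, 6}
Tree: B1–B2, B2–B3, B3–B4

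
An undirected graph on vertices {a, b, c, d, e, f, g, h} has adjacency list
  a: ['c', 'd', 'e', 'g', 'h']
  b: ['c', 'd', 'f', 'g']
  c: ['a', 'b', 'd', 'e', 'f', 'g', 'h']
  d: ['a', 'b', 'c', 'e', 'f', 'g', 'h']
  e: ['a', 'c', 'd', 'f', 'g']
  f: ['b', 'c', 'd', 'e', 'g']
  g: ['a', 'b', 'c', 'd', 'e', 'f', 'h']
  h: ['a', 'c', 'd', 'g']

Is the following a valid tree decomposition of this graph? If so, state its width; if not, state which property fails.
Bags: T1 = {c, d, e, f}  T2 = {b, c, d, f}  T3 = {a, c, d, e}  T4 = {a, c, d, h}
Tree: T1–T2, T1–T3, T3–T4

A tree decomposition must satisfy three properties: every vertex lies in some bag; for every edge, both endpoints lie together in some bag; and for every vertex, the bags containing it form a connected subtree. Here vertex g appears in no bag, so the decomposition is invalid.

No — vertex g appears in no bag.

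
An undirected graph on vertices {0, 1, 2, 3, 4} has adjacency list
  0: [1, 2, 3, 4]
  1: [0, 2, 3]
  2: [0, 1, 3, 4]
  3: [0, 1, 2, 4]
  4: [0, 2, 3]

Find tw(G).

3

A width-3 tree decomposition is:
Bags: B1 = {0, 1, 2, 3}  B2 = {0, 2, 3, 4}
Tree: B1–B2
The largest bag has 4 vertices, giving width 3; this decomposition certifies tw(G) ≤ 3. For the lower bound, the 4 vertices {0, 1, 2, 3} are pairwise adjacent, and any tree decomposition puts a clique entirely inside one bag — forcing width ≥ 3. The upper and lower bounds meet at 3, so that is the treewidth.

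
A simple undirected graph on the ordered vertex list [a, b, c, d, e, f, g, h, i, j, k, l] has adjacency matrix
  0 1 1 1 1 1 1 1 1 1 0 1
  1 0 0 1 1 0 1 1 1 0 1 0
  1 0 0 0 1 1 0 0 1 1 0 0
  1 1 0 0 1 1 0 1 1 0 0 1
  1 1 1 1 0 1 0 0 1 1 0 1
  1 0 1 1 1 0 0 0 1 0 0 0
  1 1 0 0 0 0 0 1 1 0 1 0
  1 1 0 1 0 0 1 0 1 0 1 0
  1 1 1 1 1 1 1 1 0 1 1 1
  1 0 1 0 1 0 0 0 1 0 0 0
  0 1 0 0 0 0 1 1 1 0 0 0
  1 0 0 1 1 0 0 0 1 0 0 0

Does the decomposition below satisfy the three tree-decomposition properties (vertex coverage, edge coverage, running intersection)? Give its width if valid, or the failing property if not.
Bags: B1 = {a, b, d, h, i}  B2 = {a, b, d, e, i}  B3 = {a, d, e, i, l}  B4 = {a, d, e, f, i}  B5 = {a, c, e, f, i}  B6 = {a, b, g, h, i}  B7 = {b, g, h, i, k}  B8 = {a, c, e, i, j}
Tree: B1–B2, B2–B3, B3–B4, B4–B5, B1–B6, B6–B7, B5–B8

Vertex coverage: the bags together contain {a, b, c, d, e, f, g, h, i, j, k, l}, the full vertex set. Edge coverage: each edge of G has both endpoints in at least one bag. Running intersection: for every vertex, the bags containing it form a connected subtree. All three properties hold, so this is a valid tree decomposition of width max|bag| − 1 = 4, and hence tw(G) ≤ 4.

Yes; width 4.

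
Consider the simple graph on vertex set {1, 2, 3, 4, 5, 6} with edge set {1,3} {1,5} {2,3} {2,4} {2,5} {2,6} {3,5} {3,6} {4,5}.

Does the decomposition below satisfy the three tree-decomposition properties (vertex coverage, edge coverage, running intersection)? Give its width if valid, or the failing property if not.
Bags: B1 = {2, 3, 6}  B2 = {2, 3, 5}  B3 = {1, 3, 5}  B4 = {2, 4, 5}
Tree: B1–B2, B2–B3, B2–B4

Every vertex of G appears in some bag (union = {1, 2, 3, 4, 5, 6}); every edge is covered by a bag; and for each vertex v the set of bags containing v is connected in the bag tree. The decomposition is therefore valid. The largest bag has 3 vertices, so the width is 2.

Yes; width 2.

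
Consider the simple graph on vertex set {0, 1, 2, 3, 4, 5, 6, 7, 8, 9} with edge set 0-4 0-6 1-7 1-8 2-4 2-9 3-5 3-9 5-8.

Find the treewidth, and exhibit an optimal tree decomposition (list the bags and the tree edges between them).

Every bag has size at most 2, so the width is 2 − 1 = 1 and tw(G) ≤ 1. G has an edge, so its treewidth is at least 1. Combining the bounds, tw(G) = 1.

Treewidth 1.
One such decomposition:
Bags: B1 = {0, 6}  B2 = {0, 4}  B3 = {2, 4}  B4 = {2, 9}  B5 = {3, 9}  B6 = {3, 5}  B7 = {5, 8}  B8 = {1, 8}  B9 = {1, 7}
Tree: B1–B2, B2–B3, B3–B4, B4–B5, B5–B6, B6–B7, B7–B8, B8–B9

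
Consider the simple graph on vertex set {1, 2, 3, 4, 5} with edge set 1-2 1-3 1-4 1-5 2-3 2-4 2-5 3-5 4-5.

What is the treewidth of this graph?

3

A width-3 tree decomposition is:
Bags: B1 = {1, 2, 4, 5}  B2 = {1, 2, 3, 5}
Tree: B1–B2
The largest bag has 4 vertices, giving width 3; this decomposition certifies tw(G) ≤ 3. For the lower bound, the 4 vertices {1, 2, 3, 5} are pairwise adjacent, and any tree decomposition puts a clique entirely inside one bag — forcing width ≥ 3. The upper and lower bounds meet at 3, so that is the treewidth.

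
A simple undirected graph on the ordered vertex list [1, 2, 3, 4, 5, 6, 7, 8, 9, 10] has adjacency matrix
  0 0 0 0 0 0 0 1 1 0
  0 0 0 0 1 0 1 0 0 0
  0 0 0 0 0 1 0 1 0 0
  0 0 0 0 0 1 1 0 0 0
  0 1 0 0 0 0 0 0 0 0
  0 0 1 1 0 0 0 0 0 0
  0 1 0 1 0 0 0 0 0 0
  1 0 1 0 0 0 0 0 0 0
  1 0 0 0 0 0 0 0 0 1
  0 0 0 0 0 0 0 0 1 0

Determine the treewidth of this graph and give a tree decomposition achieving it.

The largest bag has 2 vertices, giving width 1; this decomposition certifies tw(G) ≤ 1. G has an edge, so its treewidth is at least 1. Combining the bounds, tw(G) = 1.

Treewidth 1.
Bags: B1 = {2, 5}  B2 = {2, 7}  B3 = {4, 7}  B4 = {4, 6}  B5 = {3, 6}  B6 = {3, 8}  B7 = {1, 8}  B8 = {1, 9}  B9 = {9, 10}
Tree: B1–B2, B2–B3, B3–B4, B4–B5, B5–B6, B6–B7, B7–B8, B8–B9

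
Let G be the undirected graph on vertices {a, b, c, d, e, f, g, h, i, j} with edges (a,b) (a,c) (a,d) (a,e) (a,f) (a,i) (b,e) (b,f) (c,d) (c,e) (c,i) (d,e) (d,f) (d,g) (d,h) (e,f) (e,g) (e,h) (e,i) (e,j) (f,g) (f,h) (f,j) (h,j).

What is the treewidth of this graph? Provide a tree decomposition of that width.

Every bag has size at most 4, so the width is 4 − 1 = 3 and tw(G) ≤ 3. For the lower bound, the 4 vertices {a, c, d, e} are pairwise adjacent, and any tree decomposition puts a clique entirely inside one bag — forcing width ≥ 3. The upper and lower bounds meet at 3, so that is the treewidth.

Treewidth 3.
One such decomposition:
Bags: B1 = {d, e, f, g}  B2 = {d, e, f, h}  B3 = {a, d, e, f}  B4 = {e, f, h, j}  B5 = {a, b, e, f}  B6 = {a, c, d, e}  B7 = {a, c, e, i}
Tree: B1–B2, B1–B3, B2–B4, B3–B5, B3–B6, B6–B7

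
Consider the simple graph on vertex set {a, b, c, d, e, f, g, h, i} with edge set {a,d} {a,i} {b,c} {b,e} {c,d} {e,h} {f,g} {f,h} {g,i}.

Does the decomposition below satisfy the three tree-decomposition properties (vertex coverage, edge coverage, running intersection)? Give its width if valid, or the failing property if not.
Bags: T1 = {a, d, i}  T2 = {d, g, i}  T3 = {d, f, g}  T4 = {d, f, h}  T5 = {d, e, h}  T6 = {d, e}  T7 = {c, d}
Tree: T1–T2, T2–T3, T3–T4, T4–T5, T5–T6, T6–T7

No — vertex b appears in no bag.

A tree decomposition must satisfy three properties: every vertex lies in some bag; for every edge, both endpoints lie together in some bag; and for every vertex, the bags containing it form a connected subtree. Here vertex b appears in no bag, so the decomposition is invalid.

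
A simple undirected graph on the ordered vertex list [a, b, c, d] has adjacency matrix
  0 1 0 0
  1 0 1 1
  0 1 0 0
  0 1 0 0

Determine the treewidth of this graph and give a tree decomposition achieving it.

Treewidth 1.
One optimal decomposition is:
Bags: B1 = {b, d}  B2 = {a, b}  B3 = {b, c}
Tree: B1–B2, B1–B3

Each bag holds 2 vertices, so the decomposition has width 1, which upper-bounds the treewidth. Since G has at least one edge (e.g. b–d), it is not an edgeless graph, so tw(G) ≥ 1. The upper and lower bounds meet at 1, so that is the treewidth.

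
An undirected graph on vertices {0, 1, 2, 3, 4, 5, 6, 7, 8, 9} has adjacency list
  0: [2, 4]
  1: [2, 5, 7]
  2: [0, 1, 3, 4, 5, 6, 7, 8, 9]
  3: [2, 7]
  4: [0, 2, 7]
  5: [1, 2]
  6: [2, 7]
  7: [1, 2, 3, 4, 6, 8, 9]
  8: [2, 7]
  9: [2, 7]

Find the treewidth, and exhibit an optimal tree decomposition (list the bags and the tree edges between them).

Each bag holds 3 vertices, so the decomposition has width 2, which upper-bounds the treewidth. Conversely, {0, 2, 4} is a clique of size 3, and the vertices of any clique must share a bag in every tree decomposition; so some bag has ≥ 3 vertices and tw(G) ≥ 2. The upper and lower bounds meet at 2, so that is the treewidth.

Treewidth 2.
One such decomposition:
Bags: B1 = {2, 6, 7}  B2 = {2, 4, 7}  B3 = {0, 2, 4}  B4 = {2, 3, 7}  B5 = {2, 7, 9}  B6 = {1, 2, 7}  B7 = {1, 2, 5}  B8 = {2, 7, 8}
Tree: B1–B2, B2–B3, B2–B4, B2–B5, B2–B6, B6–B7, B6–B8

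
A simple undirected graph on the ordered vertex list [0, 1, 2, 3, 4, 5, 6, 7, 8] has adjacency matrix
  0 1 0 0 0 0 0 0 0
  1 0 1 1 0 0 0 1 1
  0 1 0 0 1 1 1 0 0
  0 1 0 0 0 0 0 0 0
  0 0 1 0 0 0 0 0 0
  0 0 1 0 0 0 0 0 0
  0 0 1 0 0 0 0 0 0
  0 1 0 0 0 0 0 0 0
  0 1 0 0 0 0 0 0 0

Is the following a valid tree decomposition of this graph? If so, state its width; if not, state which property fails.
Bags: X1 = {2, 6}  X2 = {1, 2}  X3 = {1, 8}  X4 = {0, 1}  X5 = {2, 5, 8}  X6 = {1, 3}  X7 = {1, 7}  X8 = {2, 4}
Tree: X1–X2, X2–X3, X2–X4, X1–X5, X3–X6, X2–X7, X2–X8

No — bags containing vertex 8 are not connected in the tree.

A tree decomposition must satisfy three properties: every vertex lies in some bag; for every edge, both endpoints lie together in some bag; and for every vertex, the bags containing it form a connected subtree. Here bags containing vertex 8 are not connected in the tree, so the decomposition is invalid.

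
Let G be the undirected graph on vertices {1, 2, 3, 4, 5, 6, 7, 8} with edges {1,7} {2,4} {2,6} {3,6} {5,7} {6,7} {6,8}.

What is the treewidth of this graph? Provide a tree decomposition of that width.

Treewidth 1.
Bags: B1 = {6, 7}  B2 = {3, 6}  B3 = {5, 7}  B4 = {6, 8}  B5 = {2, 6}  B6 = {2, 4}  B7 = {1, 7}
Tree: B1–B2, B1–B3, B2–B4, B4–B5, B5–B6, B1–B7

Every bag has size at most 2, so the width is 2 − 1 = 1 and tw(G) ≤ 1. Any graph with an edge has treewidth ≥ 1, and G has the edge 7–6. Combining the bounds, tw(G) = 1.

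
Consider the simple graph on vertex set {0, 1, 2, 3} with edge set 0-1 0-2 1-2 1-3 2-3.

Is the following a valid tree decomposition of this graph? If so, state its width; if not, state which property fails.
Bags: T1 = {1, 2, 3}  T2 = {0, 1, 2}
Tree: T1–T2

Yes; width 2.

Vertex coverage: the bags together contain {0, 1, 2, 3}, the full vertex set. Edge coverage: each edge of G has both endpoints in at least one bag. Running intersection: for every vertex, the bags containing it form a connected subtree. All three properties hold, so this is a valid tree decomposition of width max|bag| − 1 = 2, and hence tw(G) ≤ 2.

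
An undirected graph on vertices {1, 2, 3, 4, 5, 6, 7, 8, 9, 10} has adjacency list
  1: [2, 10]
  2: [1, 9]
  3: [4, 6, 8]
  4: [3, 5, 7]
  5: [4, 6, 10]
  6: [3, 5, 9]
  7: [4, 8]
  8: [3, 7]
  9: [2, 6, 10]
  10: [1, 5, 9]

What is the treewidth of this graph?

A width-2 tree decomposition is:
Bags: B1 = {4, 7, 8}  B2 = {3, 4, 8}  B3 = {3, 4, 5}  B4 = {3, 5, 6}  B5 = {5, 6, 10}  B6 = {6, 9, 10}  B7 = {1, 9, 10}  B8 = {1, 2, 9}
Tree: B1–B2, B2–B3, B3–B4, B4–B5, B5–B6, B6–B7, B7–B8
Every bag has size at most 3, so the width is 3 − 1 = 2 and tw(G) ≤ 2. Since 7–8–3–4–7 is a cycle in G, G is not acyclic. Forests are exactly the graphs of treewidth ≤ 1, so tw(G) ≥ 2. Combining the bounds, tw(G) = 2.

2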